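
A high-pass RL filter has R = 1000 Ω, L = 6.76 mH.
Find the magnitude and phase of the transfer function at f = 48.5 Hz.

Step 1 — Angular frequency: ω = 2π·48.5 = 304.7 rad/s.
Step 2 — Transfer function: H(jω) = jωL/(R + jωL).
Step 3 — Numerator jωL = j·2.06; denominator R + jωL = 1000 + j2.06.
Step 4 — H = 4.244e-06 + j0.00206.
Step 5 — Magnitude: |H| = 0.00206 (-53.7 dB); phase: φ = 89.9°.

|H| = 0.00206 (-53.7 dB), φ = 89.9°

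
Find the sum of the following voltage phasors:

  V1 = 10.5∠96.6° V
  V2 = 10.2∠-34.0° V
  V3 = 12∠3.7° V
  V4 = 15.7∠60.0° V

Step 1 — Convert each phasor to rectangular form:
  V1 = 10.5·(cos(96.6°) + j·sin(96.6°)) = -1.207 + j10.43 V
  V2 = 10.2·(cos(-34.0°) + j·sin(-34.0°)) = 8.456 - j5.704 V
  V3 = 12·(cos(3.7°) + j·sin(3.7°)) = 11.97 + j0.7744 V
  V4 = 15.7·(cos(60.0°) + j·sin(60.0°)) = 7.85 + j13.6 V
Step 2 — Sum components: V_total = 27.07 + j19.1 V.
Step 3 — Convert to polar: |V_total| = 33.13 V, ∠V_total = 35.2°.

V_total = 33.13∠35.2° V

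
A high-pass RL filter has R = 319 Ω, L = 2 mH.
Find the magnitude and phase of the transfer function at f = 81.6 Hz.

Step 1 — Angular frequency: ω = 2π·81.6 = 512.7 rad/s.
Step 2 — Transfer function: H(jω) = jωL/(R + jωL).
Step 3 — Numerator jωL = j·1.025; denominator R + jωL = 319 + j1.025.
Step 4 — H = 1.033e-05 + j0.003214.
Step 5 — Magnitude: |H| = 0.003214 (-49.9 dB); phase: φ = 89.8°.

|H| = 0.003214 (-49.9 dB), φ = 89.8°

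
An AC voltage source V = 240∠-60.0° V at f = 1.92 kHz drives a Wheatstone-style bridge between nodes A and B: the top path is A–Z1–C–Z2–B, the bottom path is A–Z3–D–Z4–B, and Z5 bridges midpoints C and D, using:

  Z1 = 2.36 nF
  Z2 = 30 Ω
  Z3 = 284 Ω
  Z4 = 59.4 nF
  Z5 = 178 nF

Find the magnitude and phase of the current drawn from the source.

Step 1 — Angular frequency: ω = 2π·f = 2π·1920 = 1.206e+04 rad/s.
Step 2 — Component impedances:
  Z1: Z = 1/(jωC) = -j/(ω·C) = 0 - j3.512e+04 Ω
  Z2: Z = R = 30 Ω
  Z3: Z = R = 284 Ω
  Z4: Z = 1/(jωC) = -j/(ω·C) = 0 - j1396 Ω
  Z5: Z = 1/(jωC) = -j/(ω·C) = 0 - j465.7 Ω
Step 3 — Bridge requires nodal analysis (the Z5 bridge couples midpoints C and D, so the two paths cannot be reduced to a simple series/parallel combination). Setting node B to ground and injecting 1 A at node A, the 3-node admittance system at A, C, D solves to V_A = Z_AB = 295.4 - j348.1 Ω = 456.6∠-49.7° Ω.
Step 4 — Source phasor: V = 240∠-60.0° V = 120 - j207.8 V.
Step 5 — Ohm's law: I = V / Z_total = (120 - j207.8) / (295.4 - j348.1) = 0.5172 - j0.09411 A.
Step 6 — Convert to polar: |I| = 0.5256 A, ∠I = -10.3°.

I = 0.5256∠-10.3° A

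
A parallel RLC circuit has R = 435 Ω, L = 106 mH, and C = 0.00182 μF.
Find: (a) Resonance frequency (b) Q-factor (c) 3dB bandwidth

Step 1 — Resonance: ω₀ = 1/√(LC) = 1/√(0.106·1.82e-09) = 7.2e+04 rad/s.
Step 2 — f₀ = ω₀/(2π) = 1.146e+04 Hz.
Step 3 — Parallel Q: Q = R/(ω₀L) = 435/(7.2e+04·0.106) = 0.057.
Step 4 — Bandwidth: Δω = ω₀/Q = 1.263e+06 rad/s; BW = Δω/(2π) = 2.01e+05 Hz.

(a) f₀ = 1.146e+04 Hz  (b) Q = 0.057  (c) BW = 2.01e+05 Hz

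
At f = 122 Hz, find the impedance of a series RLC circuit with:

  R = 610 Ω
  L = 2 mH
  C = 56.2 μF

Step 1 — Angular frequency: ω = 2π·f = 2π·122 = 766.5 rad/s.
Step 2 — Component impedances:
  R: Z = R = 610 Ω
  L: Z = jωL = j·766.5·0.002 = 0 + j1.533 Ω
  C: Z = 1/(jωC) = -j/(ω·C) = 0 - j23.21 Ω
Step 3 — Series combination: Z_total = R + L + C = 610 - j21.68 Ω = 610.4∠-2.0° Ω.

Z = 610 - j21.68 Ω = 610.4∠-2.0° Ω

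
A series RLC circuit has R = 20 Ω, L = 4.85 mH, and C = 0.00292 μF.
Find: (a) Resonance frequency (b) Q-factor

Step 1 — Resonance condition Im(Z)=0 gives ω₀ = 1/√(LC).
Step 2 — ω₀ = 1/√(0.00485·2.92e-09) = 2.657e+05 rad/s.
Step 3 — f₀ = ω₀/(2π) = 4.229e+04 Hz.
Step 4 — Series Q: Q = ω₀L/R = 2.657e+05·0.00485/20 = 64.44.

(a) f₀ = 4.229e+04 Hz  (b) Q = 64.44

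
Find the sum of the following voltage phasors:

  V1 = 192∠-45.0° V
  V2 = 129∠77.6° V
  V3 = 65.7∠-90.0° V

Step 1 — Convert each phasor to rectangular form:
  V1 = 192·(cos(-45.0°) + j·sin(-45.0°)) = 135.8 - j135.8 V
  V2 = 129·(cos(77.6°) + j·sin(77.6°)) = 27.7 + j126 V
  V3 = 65.7·(cos(-90.0°) + j·sin(-90.0°)) = 0 - j65.7 V
Step 2 — Sum components: V_total = 163.5 - j75.47 V.
Step 3 — Convert to polar: |V_total| = 180 V, ∠V_total = -24.8°.

V_total = 180∠-24.8° V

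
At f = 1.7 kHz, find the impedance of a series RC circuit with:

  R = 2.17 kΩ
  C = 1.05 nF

Step 1 — Angular frequency: ω = 2π·f = 2π·1700 = 1.068e+04 rad/s.
Step 2 — Component impedances:
  R: Z = R = 2170 Ω
  C: Z = 1/(jωC) = -j/(ω·C) = 0 - j8.916e+04 Ω
Step 3 — Series combination: Z_total = R + C = 2170 - j8.916e+04 Ω = 8.919e+04∠-88.6° Ω.

Z = 2170 - j8.916e+04 Ω = 8.919e+04∠-88.6° Ω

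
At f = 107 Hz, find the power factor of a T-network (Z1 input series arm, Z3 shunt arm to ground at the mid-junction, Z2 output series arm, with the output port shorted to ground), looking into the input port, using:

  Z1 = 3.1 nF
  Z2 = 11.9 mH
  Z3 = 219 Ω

Step 1 — Angular frequency: ω = 2π·f = 2π·107 = 672.3 rad/s.
Step 2 — Component impedances:
  Z1: Z = 1/(jωC) = -j/(ω·C) = 0 - j4.798e+05 Ω
  Z2: Z = jωL = j·672.3·0.0119 = 0 + j8 Ω
  Z3: Z = R = 219 Ω
Step 3 — With the output port shorted to ground, the output series arm Z2 runs from the junction to ground; the shunt arm Z3 also runs from the junction to ground. They appear in parallel: Z3 || Z2 = 0.2919 + j7.99 Ω.
Step 4 — Series with input arm Z1: Z_in = Z1 + (Z3 || Z2) = 0.2919 - j4.798e+05 Ω = 4.798e+05∠-90.0° Ω.
Step 5 — Power factor: PF = cos(φ) = Re(Z)/|Z| = 0.29188/4.7981e+05 = 6.083e-07.
Step 6 — Type: Im(Z) = -4.798e+05 ⇒ leading (phase φ = -90.0°).

PF = 6.083e-07 (leading, φ = -90.0°)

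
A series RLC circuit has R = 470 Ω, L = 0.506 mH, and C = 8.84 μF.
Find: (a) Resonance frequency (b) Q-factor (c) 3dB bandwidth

Step 1 — Resonance: ω₀ = 1/√(LC) = 1/√(0.000506·8.84e-06) = 1.495e+04 rad/s.
Step 2 — f₀ = ω₀/(2π) = 2380 Hz.
Step 3 — Series Q: Q = ω₀L/R = 1.495e+04·0.000506/470 = 0.0161.
Step 4 — Bandwidth: Δω = ω₀/Q = 9.289e+05 rad/s; BW = Δω/(2π) = 1.478e+05 Hz.

(a) f₀ = 2380 Hz  (b) Q = 0.0161  (c) BW = 1.478e+05 Hz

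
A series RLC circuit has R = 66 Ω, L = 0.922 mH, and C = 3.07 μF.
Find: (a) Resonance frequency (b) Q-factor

Step 1 — Resonance condition Im(Z)=0 gives ω₀ = 1/√(LC).
Step 2 — ω₀ = 1/√(0.000922·3.07e-06) = 1.88e+04 rad/s.
Step 3 — f₀ = ω₀/(2π) = 2991 Hz.
Step 4 — Series Q: Q = ω₀L/R = 1.88e+04·0.000922/66 = 0.2626.

(a) f₀ = 2991 Hz  (b) Q = 0.2626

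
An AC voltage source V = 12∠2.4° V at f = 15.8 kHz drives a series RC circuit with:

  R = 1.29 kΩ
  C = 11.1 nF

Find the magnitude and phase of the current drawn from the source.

Step 1 — Angular frequency: ω = 2π·f = 2π·1.58e+04 = 9.927e+04 rad/s.
Step 2 — Component impedances:
  R: Z = R = 1290 Ω
  C: Z = 1/(jωC) = -j/(ω·C) = 0 - j907.5 Ω
Step 3 — Series combination: Z_total = R + C = 1290 - j907.5 Ω = 1577∠-35.1° Ω.
Step 4 — Source phasor: V = 12∠2.4° V = 11.99 + j0.5025 V.
Step 5 — Ohm's law: I = V / Z_total = (11.99 + j0.5025) / (1290 - j907.5) = 0.006034 + j0.004634 A.
Step 6 — Convert to polar: |I| = 0.007608 A, ∠I = 37.5°.

I = 0.007608∠37.5° A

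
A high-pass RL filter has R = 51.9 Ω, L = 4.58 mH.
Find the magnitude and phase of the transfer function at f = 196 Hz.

Step 1 — Angular frequency: ω = 2π·196 = 1232 rad/s.
Step 2 — Transfer function: H(jω) = jωL/(R + jωL).
Step 3 — Numerator jωL = j·5.64; denominator R + jωL = 51.9 + j5.64.
Step 4 — H = 0.01167 + j0.1074.
Step 5 — Magnitude: |H| = 0.108 (-19.3 dB); phase: φ = 83.8°.

|H| = 0.108 (-19.3 dB), φ = 83.8°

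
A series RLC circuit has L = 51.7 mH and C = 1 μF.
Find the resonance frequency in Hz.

Step 1 — Resonance condition Im(Z)=0 gives ω₀ = 1/√(LC).
Step 2 — ω₀ = 1/√(0.0517·1e-06) = 4398 rad/s.
Step 3 — f₀ = ω₀/(2π) = 700 Hz.

f₀ = 700 Hz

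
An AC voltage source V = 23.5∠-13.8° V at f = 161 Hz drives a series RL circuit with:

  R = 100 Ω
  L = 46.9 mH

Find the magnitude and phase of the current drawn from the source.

Step 1 — Angular frequency: ω = 2π·f = 2π·161 = 1012 rad/s.
Step 2 — Component impedances:
  R: Z = R = 100 Ω
  L: Z = jωL = j·1012·0.0469 = 0 + j47.44 Ω
Step 3 — Series combination: Z_total = R + L = 100 + j47.44 Ω = 110.7∠25.4° Ω.
Step 4 — Source phasor: V = 23.5∠-13.8° V = 22.82 - j5.606 V.
Step 5 — Ohm's law: I = V / Z_total = (22.82 - j5.606) / (100 + j47.44) = 0.1646 - j0.1341 A.
Step 6 — Convert to polar: |I| = 0.2123 A, ∠I = -39.2°.

I = 0.2123∠-39.2° A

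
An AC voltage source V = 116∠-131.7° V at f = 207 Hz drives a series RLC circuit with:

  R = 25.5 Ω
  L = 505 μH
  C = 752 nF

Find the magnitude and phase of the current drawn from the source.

Step 1 — Angular frequency: ω = 2π·f = 2π·207 = 1301 rad/s.
Step 2 — Component impedances:
  R: Z = R = 25.5 Ω
  L: Z = jωL = j·1301·0.000505 = 0 + j0.6568 Ω
  C: Z = 1/(jωC) = -j/(ω·C) = 0 - j1022 Ω
Step 3 — Series combination: Z_total = R + L + C = 25.5 - j1022 Ω = 1022∠-88.6° Ω.
Step 4 — Source phasor: V = 116∠-131.7° V = -77.17 - j86.61 V.
Step 5 — Ohm's law: I = V / Z_total = (-77.17 - j86.61) / (25.5 - j1022) = 0.08283 - j0.07759 A.
Step 6 — Convert to polar: |I| = 0.1135 A, ∠I = -43.1°.

I = 0.1135∠-43.1° A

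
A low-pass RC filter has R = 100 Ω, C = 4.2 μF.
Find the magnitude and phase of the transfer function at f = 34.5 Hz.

Step 1 — Angular frequency: ω = 2π·34.5 = 216.8 rad/s.
Step 2 — Transfer function: H(jω) = 1/(1 + jωRC).
Step 3 — Denominator: 1 + jωRC = 1 + j·216.8·100·4.2e-06 = 1 + j0.09104.
Step 4 — H = 0.9918 - j0.09029.
Step 5 — Magnitude: |H| = 0.9959 (-0.0 dB); phase: φ = -5.2°.

|H| = 0.9959 (-0.0 dB), φ = -5.2°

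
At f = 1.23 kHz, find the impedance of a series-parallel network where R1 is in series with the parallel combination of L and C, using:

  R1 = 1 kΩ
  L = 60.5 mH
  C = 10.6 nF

Step 1 — Angular frequency: ω = 2π·f = 2π·1230 = 7728 rad/s.
Step 2 — Component impedances:
  R1: Z = R = 1000 Ω
  L: Z = jωL = j·7728·0.0605 = 0 + j467.6 Ω
  C: Z = 1/(jωC) = -j/(ω·C) = 0 - j1.221e+04 Ω
Step 3 — Parallel branch: L || C = 1/(1/L + 1/C) = 0 + j486.2 Ω.
Step 4 — Series with R1: Z_total = R1 + (L || C) = 1000 + j486.2 Ω = 1112∠25.9° Ω.

Z = 1000 + j486.2 Ω = 1112∠25.9° Ω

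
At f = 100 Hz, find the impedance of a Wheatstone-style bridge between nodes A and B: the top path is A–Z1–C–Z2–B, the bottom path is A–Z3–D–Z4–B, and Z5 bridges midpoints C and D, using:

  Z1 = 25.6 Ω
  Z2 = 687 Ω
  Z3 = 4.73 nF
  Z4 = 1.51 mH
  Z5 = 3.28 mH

Step 1 — Angular frequency: ω = 2π·f = 2π·100 = 628.3 rad/s.
Step 2 — Component impedances:
  Z1: Z = R = 25.6 Ω
  Z2: Z = R = 687 Ω
  Z3: Z = 1/(jωC) = -j/(ω·C) = 0 - j3.365e+05 Ω
  Z4: Z = jωL = j·628.3·0.00151 = 0 + j0.9488 Ω
  Z5: Z = jωL = j·628.3·0.00328 = 0 + j2.061 Ω
Step 3 — Bridge requires nodal analysis (the Z5 bridge couples midpoints C and D, so the two paths cannot be reduced to a simple series/parallel combination). Setting node B to ground and injecting 1 A at node A, the 3-node admittance system at A, C, D solves to V_A = Z_AB = 25.61 + j3.008 Ω = 25.79∠6.7° Ω.

Z = 25.61 + j3.008 Ω = 25.79∠6.7° Ω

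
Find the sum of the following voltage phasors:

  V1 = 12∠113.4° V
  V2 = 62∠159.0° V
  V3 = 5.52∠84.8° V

Step 1 — Convert each phasor to rectangular form:
  V1 = 12·(cos(113.4°) + j·sin(113.4°)) = -4.766 + j11.01 V
  V2 = 62·(cos(159.0°) + j·sin(159.0°)) = -57.88 + j22.22 V
  V3 = 5.52·(cos(84.8°) + j·sin(84.8°)) = 0.5003 + j5.497 V
Step 2 — Sum components: V_total = -62.15 + j38.73 V.
Step 3 — Convert to polar: |V_total| = 73.23 V, ∠V_total = 148.1°.

V_total = 73.23∠148.1° V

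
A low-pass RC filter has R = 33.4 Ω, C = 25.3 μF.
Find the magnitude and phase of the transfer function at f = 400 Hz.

Step 1 — Angular frequency: ω = 2π·400 = 2513 rad/s.
Step 2 — Transfer function: H(jω) = 1/(1 + jωRC).
Step 3 — Denominator: 1 + jωRC = 1 + j·2513·33.4·2.53e-05 = 1 + j2.124.
Step 4 — H = 0.1815 - j0.3854.
Step 5 — Magnitude: |H| = 0.426 (-7.4 dB); phase: φ = -64.8°.

|H| = 0.426 (-7.4 dB), φ = -64.8°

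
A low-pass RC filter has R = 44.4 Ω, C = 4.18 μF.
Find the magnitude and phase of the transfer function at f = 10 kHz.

Step 1 — Angular frequency: ω = 2π·1e+04 = 6.283e+04 rad/s.
Step 2 — Transfer function: H(jω) = 1/(1 + jωRC).
Step 3 — Denominator: 1 + jωRC = 1 + j·6.283e+04·44.4·4.18e-06 = 1 + j11.66.
Step 4 — H = 0.0073 - j0.08513.
Step 5 — Magnitude: |H| = 0.08544 (-21.4 dB); phase: φ = -85.1°.

|H| = 0.08544 (-21.4 dB), φ = -85.1°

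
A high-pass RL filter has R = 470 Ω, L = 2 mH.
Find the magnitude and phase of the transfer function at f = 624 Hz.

Step 1 — Angular frequency: ω = 2π·624 = 3921 rad/s.
Step 2 — Transfer function: H(jω) = jωL/(R + jωL).
Step 3 — Numerator jωL = j·7.841; denominator R + jωL = 470 + j7.841.
Step 4 — H = 0.0002783 + j0.01668.
Step 5 — Magnitude: |H| = 0.01668 (-35.6 dB); phase: φ = 89.0°.

|H| = 0.01668 (-35.6 dB), φ = 89.0°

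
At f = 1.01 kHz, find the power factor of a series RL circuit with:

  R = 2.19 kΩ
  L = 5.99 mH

Step 1 — Angular frequency: ω = 2π·f = 2π·1010 = 6346 rad/s.
Step 2 — Component impedances:
  R: Z = R = 2190 Ω
  L: Z = jωL = j·6346·0.00599 = 0 + j38.01 Ω
Step 3 — Series combination: Z_total = R + L = 2190 + j38.01 Ω = 2190∠1.0° Ω.
Step 4 — Power factor: PF = cos(φ) = Re(Z)/|Z| = 2190/2190.33 = 0.9998.
Step 5 — Type: Im(Z) = 38.01 ⇒ lagging (phase φ = 1.0°).

PF = 0.9998 (lagging, φ = 1.0°)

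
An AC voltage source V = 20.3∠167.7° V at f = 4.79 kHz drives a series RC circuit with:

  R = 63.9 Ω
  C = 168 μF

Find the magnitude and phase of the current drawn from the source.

Step 1 — Angular frequency: ω = 2π·f = 2π·4790 = 3.01e+04 rad/s.
Step 2 — Component impedances:
  R: Z = R = 63.9 Ω
  C: Z = 1/(jωC) = -j/(ω·C) = 0 - j0.1978 Ω
Step 3 — Series combination: Z_total = R + C = 63.9 - j0.1978 Ω = 63.9∠-0.2° Ω.
Step 4 — Source phasor: V = 20.3∠167.7° V = -19.83 + j4.325 V.
Step 5 — Ohm's law: I = V / Z_total = (-19.83 + j4.325) / (63.9 - j0.1978) = -0.3106 + j0.06671 A.
Step 6 — Convert to polar: |I| = 0.3177 A, ∠I = 167.9°.

I = 0.3177∠167.9° A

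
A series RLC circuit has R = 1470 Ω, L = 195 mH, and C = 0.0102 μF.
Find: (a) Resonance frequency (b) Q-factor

Step 1 — Resonance condition Im(Z)=0 gives ω₀ = 1/√(LC).
Step 2 — ω₀ = 1/√(0.195·1.02e-08) = 2.242e+04 rad/s.
Step 3 — f₀ = ω₀/(2π) = 3569 Hz.
Step 4 — Series Q: Q = ω₀L/R = 2.242e+04·0.195/1470 = 2.974.

(a) f₀ = 3569 Hz  (b) Q = 2.974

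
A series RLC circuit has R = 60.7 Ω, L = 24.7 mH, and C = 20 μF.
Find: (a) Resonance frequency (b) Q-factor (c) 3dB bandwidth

Step 1 — Resonance condition Im(Z)=0 gives ω₀ = 1/√(LC).
Step 2 — ω₀ = 1/√(0.0247·2e-05) = 1423 rad/s.
Step 3 — f₀ = ω₀/(2π) = 226.4 Hz.
Step 4 — Series Q: Q = ω₀L/R = 1423·0.0247/60.7 = 0.579.
Step 5 — 3dB bandwidth: Δω = ω₀/Q = 2457 rad/s; BW = Δω/(2π) = 391.1 Hz.

(a) f₀ = 226.4 Hz  (b) Q = 0.579  (c) BW = 391.1 Hz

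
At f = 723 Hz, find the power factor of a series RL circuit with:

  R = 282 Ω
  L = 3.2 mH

Step 1 — Angular frequency: ω = 2π·f = 2π·723 = 4543 rad/s.
Step 2 — Component impedances:
  R: Z = R = 282 Ω
  L: Z = jωL = j·4543·0.0032 = 0 + j14.54 Ω
Step 3 — Series combination: Z_total = R + L = 282 + j14.54 Ω = 282.4∠3.0° Ω.
Step 4 — Power factor: PF = cos(φ) = Re(Z)/|Z| = 282/282.37 = 0.9987.
Step 5 — Type: Im(Z) = 14.54 ⇒ lagging (phase φ = 3.0°).

PF = 0.9987 (lagging, φ = 3.0°)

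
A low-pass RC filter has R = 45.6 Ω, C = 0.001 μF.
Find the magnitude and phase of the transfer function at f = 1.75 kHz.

Step 1 — Angular frequency: ω = 2π·1750 = 1.1e+04 rad/s.
Step 2 — Transfer function: H(jω) = 1/(1 + jωRC).
Step 3 — Denominator: 1 + jωRC = 1 + j·1.1e+04·45.6·1e-09 = 1 + j0.0005014.
Step 4 — H = 1 - j0.0005014.
Step 5 — Magnitude: |H| = 1 (-0.0 dB); phase: φ = -0.0°.

|H| = 1 (-0.0 dB), φ = -0.0°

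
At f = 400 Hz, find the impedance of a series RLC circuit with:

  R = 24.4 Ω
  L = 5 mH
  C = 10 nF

Step 1 — Angular frequency: ω = 2π·f = 2π·400 = 2513 rad/s.
Step 2 — Component impedances:
  R: Z = R = 24.4 Ω
  L: Z = jωL = j·2513·0.005 = 0 + j12.57 Ω
  C: Z = 1/(jωC) = -j/(ω·C) = 0 - j3.979e+04 Ω
Step 3 — Series combination: Z_total = R + L + C = 24.4 - j3.978e+04 Ω = 3.978e+04∠-90.0° Ω.

Z = 24.4 - j3.978e+04 Ω = 3.978e+04∠-90.0° Ω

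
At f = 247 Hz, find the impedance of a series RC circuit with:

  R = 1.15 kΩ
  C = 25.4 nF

Step 1 — Angular frequency: ω = 2π·f = 2π·247 = 1552 rad/s.
Step 2 — Component impedances:
  R: Z = R = 1150 Ω
  C: Z = 1/(jωC) = -j/(ω·C) = 0 - j2.537e+04 Ω
Step 3 — Series combination: Z_total = R + C = 1150 - j2.537e+04 Ω = 2.539e+04∠-87.4° Ω.

Z = 1150 - j2.537e+04 Ω = 2.539e+04∠-87.4° Ω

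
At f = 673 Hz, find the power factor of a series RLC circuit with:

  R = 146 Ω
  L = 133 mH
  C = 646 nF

Step 1 — Angular frequency: ω = 2π·f = 2π·673 = 4229 rad/s.
Step 2 — Component impedances:
  R: Z = R = 146 Ω
  L: Z = jωL = j·4229·0.133 = 0 + j562.4 Ω
  C: Z = 1/(jωC) = -j/(ω·C) = 0 - j366.1 Ω
Step 3 — Series combination: Z_total = R + L + C = 146 + j196.3 Ω = 244.7∠53.4° Ω.
Step 4 — Power factor: PF = cos(φ) = Re(Z)/|Z| = 146/244.66 = 0.5967.
Step 5 — Type: Im(Z) = 196.3 ⇒ lagging (phase φ = 53.4°).

PF = 0.5967 (lagging, φ = 53.4°)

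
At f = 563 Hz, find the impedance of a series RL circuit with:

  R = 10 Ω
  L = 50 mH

Step 1 — Angular frequency: ω = 2π·f = 2π·563 = 3537 rad/s.
Step 2 — Component impedances:
  R: Z = R = 10 Ω
  L: Z = jωL = j·3537·0.05 = 0 + j176.9 Ω
Step 3 — Series combination: Z_total = R + L = 10 + j176.9 Ω = 177.2∠86.8° Ω.

Z = 10 + j176.9 Ω = 177.2∠86.8° Ω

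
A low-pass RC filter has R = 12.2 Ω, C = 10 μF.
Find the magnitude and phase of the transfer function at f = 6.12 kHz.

Step 1 — Angular frequency: ω = 2π·6120 = 3.845e+04 rad/s.
Step 2 — Transfer function: H(jω) = 1/(1 + jωRC).
Step 3 — Denominator: 1 + jωRC = 1 + j·3.845e+04·12.2·1e-05 = 1 + j4.691.
Step 4 — H = 0.04346 - j0.2039.
Step 5 — Magnitude: |H| = 0.2085 (-13.6 dB); phase: φ = -78.0°.

|H| = 0.2085 (-13.6 dB), φ = -78.0°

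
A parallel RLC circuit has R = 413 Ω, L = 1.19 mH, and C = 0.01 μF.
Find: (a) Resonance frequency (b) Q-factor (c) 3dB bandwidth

Step 1 — Resonance: ω₀ = 1/√(LC) = 1/√(0.00119·1e-08) = 2.899e+05 rad/s.
Step 2 — f₀ = ω₀/(2π) = 4.614e+04 Hz.
Step 3 — Parallel Q: Q = R/(ω₀L) = 413/(2.899e+05·0.00119) = 1.197.
Step 4 — Bandwidth: Δω = ω₀/Q = 2.421e+05 rad/s; BW = Δω/(2π) = 3.854e+04 Hz.

(a) f₀ = 4.614e+04 Hz  (b) Q = 1.197  (c) BW = 3.854e+04 Hz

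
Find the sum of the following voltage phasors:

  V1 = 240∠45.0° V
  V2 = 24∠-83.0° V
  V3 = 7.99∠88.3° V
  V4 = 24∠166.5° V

Step 1 — Convert each phasor to rectangular form:
  V1 = 240·(cos(45.0°) + j·sin(45.0°)) = 169.7 + j169.7 V
  V2 = 24·(cos(-83.0°) + j·sin(-83.0°)) = 2.925 - j23.82 V
  V3 = 7.99·(cos(88.3°) + j·sin(88.3°)) = 0.237 + j7.986 V
  V4 = 24·(cos(166.5°) + j·sin(166.5°)) = -23.34 + j5.603 V
Step 2 — Sum components: V_total = 149.5 + j159.5 V.
Step 3 — Convert to polar: |V_total| = 218.6 V, ∠V_total = 46.8°.

V_total = 218.6∠46.8° V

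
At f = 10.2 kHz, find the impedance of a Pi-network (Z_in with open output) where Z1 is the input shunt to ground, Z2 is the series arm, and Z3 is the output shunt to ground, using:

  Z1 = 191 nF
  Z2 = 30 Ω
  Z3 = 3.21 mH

Step 1 — Angular frequency: ω = 2π·f = 2π·1.02e+04 = 6.409e+04 rad/s.
Step 2 — Component impedances:
  Z1: Z = 1/(jωC) = -j/(ω·C) = 0 - j81.69 Ω
  Z2: Z = R = 30 Ω
  Z3: Z = jωL = j·6.409e+04·0.00321 = 0 + j205.7 Ω
Step 3 — With open output, the series arm Z2 and the output shunt Z3 appear in series to ground: Z2 + Z3 = 30 + j205.7 Ω.
Step 4 — Parallel with input shunt Z1: Z_in = Z1 || (Z2 + Z3) = 12.3 - j132.5 Ω = 133.1∠-84.7° Ω.

Z = 12.3 - j132.5 Ω = 133.1∠-84.7° Ω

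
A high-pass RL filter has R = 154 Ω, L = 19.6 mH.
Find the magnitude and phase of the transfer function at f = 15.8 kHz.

Step 1 — Angular frequency: ω = 2π·1.58e+04 = 9.927e+04 rad/s.
Step 2 — Transfer function: H(jω) = jωL/(R + jωL).
Step 3 — Numerator jωL = j·1946; denominator R + jωL = 154 + j1946.
Step 4 — H = 0.9938 + j0.07865.
Step 5 — Magnitude: |H| = 0.9969 (-0.0 dB); phase: φ = 4.5°.

|H| = 0.9969 (-0.0 dB), φ = 4.5°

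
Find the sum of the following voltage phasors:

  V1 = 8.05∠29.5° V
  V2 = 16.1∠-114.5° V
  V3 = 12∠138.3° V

Step 1 — Convert each phasor to rectangular form:
  V1 = 8.05·(cos(29.5°) + j·sin(29.5°)) = 7.006 + j3.964 V
  V2 = 16.1·(cos(-114.5°) + j·sin(-114.5°)) = -6.677 - j14.65 V
  V3 = 12·(cos(138.3°) + j·sin(138.3°)) = -8.96 + j7.983 V
Step 2 — Sum components: V_total = -8.63 - j2.704 V.
Step 3 — Convert to polar: |V_total| = 9.043 V, ∠V_total = -162.6°.

V_total = 9.043∠-162.6° V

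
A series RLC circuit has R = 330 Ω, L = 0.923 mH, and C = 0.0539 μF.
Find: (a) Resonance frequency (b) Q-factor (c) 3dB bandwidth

Step 1 — Resonance condition Im(Z)=0 gives ω₀ = 1/√(LC).
Step 2 — ω₀ = 1/√(0.000923·5.39e-08) = 1.418e+05 rad/s.
Step 3 — f₀ = ω₀/(2π) = 2.256e+04 Hz.
Step 4 — Series Q: Q = ω₀L/R = 1.418e+05·0.000923/330 = 0.3965.
Step 5 — 3dB bandwidth: Δω = ω₀/Q = 3.575e+05 rad/s; BW = Δω/(2π) = 5.69e+04 Hz.

(a) f₀ = 2.256e+04 Hz  (b) Q = 0.3965  (c) BW = 5.69e+04 Hz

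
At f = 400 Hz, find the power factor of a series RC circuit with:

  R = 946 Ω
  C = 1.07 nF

Step 1 — Angular frequency: ω = 2π·f = 2π·400 = 2513 rad/s.
Step 2 — Component impedances:
  R: Z = R = 946 Ω
  C: Z = 1/(jωC) = -j/(ω·C) = 0 - j3.719e+05 Ω
Step 3 — Series combination: Z_total = R + C = 946 - j3.719e+05 Ω = 3.719e+05∠-89.9° Ω.
Step 4 — Power factor: PF = cos(φ) = Re(Z)/|Z| = 946/3.719e+05 = 0.002544.
Step 5 — Type: Im(Z) = -3.719e+05 ⇒ leading (phase φ = -89.9°).

PF = 0.002544 (leading, φ = -89.9°)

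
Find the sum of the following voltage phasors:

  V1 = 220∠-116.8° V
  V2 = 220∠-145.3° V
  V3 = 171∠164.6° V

Step 1 — Convert each phasor to rectangular form:
  V1 = 220·(cos(-116.8°) + j·sin(-116.8°)) = -99.19 - j196.4 V
  V2 = 220·(cos(-145.3°) + j·sin(-145.3°)) = -180.9 - j125.2 V
  V3 = 171·(cos(164.6°) + j·sin(164.6°)) = -164.9 + j45.41 V
Step 2 — Sum components: V_total = -444.9 - j276.2 V.
Step 3 — Convert to polar: |V_total| = 523.7 V, ∠V_total = -148.2°.

V_total = 523.7∠-148.2° V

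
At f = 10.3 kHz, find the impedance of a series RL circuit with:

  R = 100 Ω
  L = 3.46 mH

Step 1 — Angular frequency: ω = 2π·f = 2π·1.03e+04 = 6.472e+04 rad/s.
Step 2 — Component impedances:
  R: Z = R = 100 Ω
  L: Z = jωL = j·6.472e+04·0.00346 = 0 + j223.9 Ω
Step 3 — Series combination: Z_total = R + L = 100 + j223.9 Ω = 245.2∠65.9° Ω.

Z = 100 + j223.9 Ω = 245.2∠65.9° Ω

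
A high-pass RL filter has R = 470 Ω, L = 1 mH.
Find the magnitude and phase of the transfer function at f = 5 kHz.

Step 1 — Angular frequency: ω = 2π·5000 = 3.142e+04 rad/s.
Step 2 — Transfer function: H(jω) = jωL/(R + jωL).
Step 3 — Numerator jωL = j·31.42; denominator R + jωL = 470 + j31.42.
Step 4 — H = 0.004448 + j0.06655.
Step 5 — Magnitude: |H| = 0.06669 (-23.5 dB); phase: φ = 86.2°.

|H| = 0.06669 (-23.5 dB), φ = 86.2°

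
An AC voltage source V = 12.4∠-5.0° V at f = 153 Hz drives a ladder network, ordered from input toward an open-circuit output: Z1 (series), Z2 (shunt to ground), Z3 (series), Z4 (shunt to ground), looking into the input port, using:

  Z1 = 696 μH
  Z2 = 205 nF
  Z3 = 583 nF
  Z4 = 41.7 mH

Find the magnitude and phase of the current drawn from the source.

Step 1 — Angular frequency: ω = 2π·f = 2π·153 = 961.3 rad/s.
Step 2 — Component impedances:
  Z1: Z = jωL = j·961.3·0.000696 = 0 + j0.6691 Ω
  Z2: Z = 1/(jωC) = -j/(ω·C) = 0 - j5074 Ω
  Z3: Z = 1/(jωC) = -j/(ω·C) = 0 - j1784 Ω
  Z4: Z = jωL = j·961.3·0.0417 = 0 + j40.09 Ω
Step 3 — Ladder network (open output): work backward from the far end, alternating series and parallel combinations. Z_in = 0 - j1297 Ω = 1297∠-90.0° Ω.
Step 4 — Source phasor: V = 12.4∠-5.0° V = 12.35 - j1.081 V.
Step 5 — Ohm's law: I = V / Z_total = (12.35 - j1.081) / (0 - j1297) = 0.000833 + j0.009522 A.
Step 6 — Convert to polar: |I| = 0.009558 A, ∠I = 85.0°.

I = 0.009558∠85.0° A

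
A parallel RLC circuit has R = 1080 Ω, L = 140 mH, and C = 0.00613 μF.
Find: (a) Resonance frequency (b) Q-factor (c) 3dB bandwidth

Step 1 — Resonance: ω₀ = 1/√(LC) = 1/√(0.14·6.13e-09) = 3.414e+04 rad/s.
Step 2 — f₀ = ω₀/(2π) = 5433 Hz.
Step 3 — Parallel Q: Q = R/(ω₀L) = 1080/(3.414e+04·0.14) = 0.226.
Step 4 — Bandwidth: Δω = ω₀/Q = 1.51e+05 rad/s; BW = Δω/(2π) = 2.404e+04 Hz.

(a) f₀ = 5433 Hz  (b) Q = 0.226  (c) BW = 2.404e+04 Hz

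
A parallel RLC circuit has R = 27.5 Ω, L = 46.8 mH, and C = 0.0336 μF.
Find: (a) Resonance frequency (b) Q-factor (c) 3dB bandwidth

Step 1 — Resonance: ω₀ = 1/√(LC) = 1/√(0.0468·3.36e-08) = 2.522e+04 rad/s.
Step 2 — f₀ = ω₀/(2π) = 4014 Hz.
Step 3 — Parallel Q: Q = R/(ω₀L) = 27.5/(2.522e+04·0.0468) = 0.0233.
Step 4 — Bandwidth: Δω = ω₀/Q = 1.082e+06 rad/s; BW = Δω/(2π) = 1.722e+05 Hz.

(a) f₀ = 4014 Hz  (b) Q = 0.0233  (c) BW = 1.722e+05 Hz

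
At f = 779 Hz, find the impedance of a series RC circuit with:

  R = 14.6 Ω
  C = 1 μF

Step 1 — Angular frequency: ω = 2π·f = 2π·779 = 4895 rad/s.
Step 2 — Component impedances:
  R: Z = R = 14.6 Ω
  C: Z = 1/(jωC) = -j/(ω·C) = 0 - j204.3 Ω
Step 3 — Series combination: Z_total = R + C = 14.6 - j204.3 Ω = 204.8∠-85.9° Ω.

Z = 14.6 - j204.3 Ω = 204.8∠-85.9° Ω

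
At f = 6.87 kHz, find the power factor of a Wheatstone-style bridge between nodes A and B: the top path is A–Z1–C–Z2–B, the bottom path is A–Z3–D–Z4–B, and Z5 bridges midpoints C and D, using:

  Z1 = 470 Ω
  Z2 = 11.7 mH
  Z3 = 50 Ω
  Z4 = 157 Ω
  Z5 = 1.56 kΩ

Step 1 — Angular frequency: ω = 2π·f = 2π·6870 = 4.317e+04 rad/s.
Step 2 — Component impedances:
  Z1: Z = R = 470 Ω
  Z2: Z = jωL = j·4.317e+04·0.0117 = 0 + j505 Ω
  Z3: Z = R = 50 Ω
  Z4: Z = R = 157 Ω
  Z5: Z = R = 1560 Ω
Step 3 — Bridge requires nodal analysis (the Z5 bridge couples midpoints C and D, so the two paths cannot be reduced to a simple series/parallel combination). Setting node B to ground and injecting 1 A at node A, the 3-node admittance system at A, C, D solves to V_A = Z_AB = 168.5 + j34.47 Ω = 172∠11.6° Ω.
Step 4 — Power factor: PF = cos(φ) = Re(Z)/|Z| = 168.5/172 = 0.9797.
Step 5 — Type: Im(Z) = 34.47 ⇒ lagging (phase φ = 11.6°).

PF = 0.9797 (lagging, φ = 11.6°)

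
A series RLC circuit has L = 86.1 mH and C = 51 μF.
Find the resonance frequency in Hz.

Step 1 — Resonance condition Im(Z)=0 gives ω₀ = 1/√(LC).
Step 2 — ω₀ = 1/√(0.0861·5.1e-05) = 477.2 rad/s.
Step 3 — f₀ = ω₀/(2π) = 75.95 Hz.

f₀ = 75.95 Hz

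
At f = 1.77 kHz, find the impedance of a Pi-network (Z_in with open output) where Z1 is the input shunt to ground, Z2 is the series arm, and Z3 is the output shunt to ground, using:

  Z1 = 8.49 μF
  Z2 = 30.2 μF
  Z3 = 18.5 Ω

Step 1 — Angular frequency: ω = 2π·f = 2π·1770 = 1.112e+04 rad/s.
Step 2 — Component impedances:
  Z1: Z = 1/(jωC) = -j/(ω·C) = 0 - j10.59 Ω
  Z2: Z = 1/(jωC) = -j/(ω·C) = 0 - j2.977 Ω
  Z3: Z = R = 18.5 Ω
Step 3 — With open output, the series arm Z2 and the output shunt Z3 appear in series to ground: Z2 + Z3 = 18.5 - j2.977 Ω.
Step 4 — Parallel with input shunt Z1: Z_in = Z1 || (Z2 + Z3) = 3.943 - j7.699 Ω = 8.65∠-62.9° Ω.

Z = 3.943 - j7.699 Ω = 8.65∠-62.9° Ω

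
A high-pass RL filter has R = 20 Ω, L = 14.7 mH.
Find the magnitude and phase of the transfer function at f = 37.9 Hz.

Step 1 — Angular frequency: ω = 2π·37.9 = 238.1 rad/s.
Step 2 — Transfer function: H(jω) = jωL/(R + jωL).
Step 3 — Numerator jωL = j·3.501; denominator R + jωL = 20 + j3.501.
Step 4 — H = 0.02972 + j0.1698.
Step 5 — Magnitude: |H| = 0.1724 (-15.3 dB); phase: φ = 80.1°.

|H| = 0.1724 (-15.3 dB), φ = 80.1°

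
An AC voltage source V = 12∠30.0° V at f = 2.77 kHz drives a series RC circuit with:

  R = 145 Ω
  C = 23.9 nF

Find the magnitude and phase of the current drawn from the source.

Step 1 — Angular frequency: ω = 2π·f = 2π·2770 = 1.74e+04 rad/s.
Step 2 — Component impedances:
  R: Z = R = 145 Ω
  C: Z = 1/(jωC) = -j/(ω·C) = 0 - j2404 Ω
Step 3 — Series combination: Z_total = R + C = 145 - j2404 Ω = 2408∠-86.5° Ω.
Step 4 — Source phasor: V = 12∠30.0° V = 10.39 + j6 V.
Step 5 — Ohm's law: I = V / Z_total = (10.39 + j6) / (145 - j2404) = -0.002227 + j0.004457 A.
Step 6 — Convert to polar: |I| = 0.004983 A, ∠I = 116.5°.

I = 0.004983∠116.5° A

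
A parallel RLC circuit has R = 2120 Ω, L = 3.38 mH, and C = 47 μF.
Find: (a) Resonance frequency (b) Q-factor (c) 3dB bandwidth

Step 1 — Resonance: ω₀ = 1/√(LC) = 1/√(0.00338·4.7e-05) = 2509 rad/s.
Step 2 — f₀ = ω₀/(2π) = 399.3 Hz.
Step 3 — Parallel Q: Q = R/(ω₀L) = 2120/(2509·0.00338) = 250.
Step 4 — Bandwidth: Δω = ω₀/Q = 10.04 rad/s; BW = Δω/(2π) = 1.597 Hz.

(a) f₀ = 399.3 Hz  (b) Q = 250  (c) BW = 1.597 Hz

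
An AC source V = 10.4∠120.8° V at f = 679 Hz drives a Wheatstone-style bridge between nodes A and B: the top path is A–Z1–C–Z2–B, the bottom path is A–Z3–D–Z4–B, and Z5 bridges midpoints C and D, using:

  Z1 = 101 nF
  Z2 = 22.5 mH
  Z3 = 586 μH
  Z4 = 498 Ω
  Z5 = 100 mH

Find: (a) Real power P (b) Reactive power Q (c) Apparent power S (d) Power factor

Step 1 — Angular frequency: ω = 2π·f = 2π·679 = 4266 rad/s.
Step 2 — Component impedances:
  Z1: Z = 1/(jωC) = -j/(ω·C) = 0 - j2321 Ω
  Z2: Z = jωL = j·4266·0.0225 = 0 + j95.99 Ω
  Z3: Z = jωL = j·4266·0.000586 = 0 + j2.5 Ω
  Z4: Z = R = 498 Ω
  Z5: Z = jωL = j·4266·0.1 = 0 + j426.6 Ω
Step 3 — Bridge requires nodal analysis (the Z5 bridge couples midpoints C and D, so the two paths cannot be reduced to a simple series/parallel combination). Setting node B to ground and injecting 1 A at node A, the 3-node admittance system at A, C, D solves to V_A = Z_AB = 302.8 + j246.2 Ω = 390.3∠39.1° Ω.
Step 4 — Source phasor: V = 10.4∠120.8° V = -5.325 + j8.933 V.
Step 5 — Current: I = V / Z = 0.003852 + j0.02637 A = 0.02665∠81.7° A.
Step 6 — Complex power: S = V·I* = 0.215 + j0.1748 VA.
Step 7 — Real power: P = Re(S) = 0.215 W.
Step 8 — Reactive power: Q = Im(S) = 0.1748 VAR.
Step 9 — Apparent power: |S| = 0.2772 VA.
Step 10 — Power factor: PF = P/|S| = 0.7759 (lagging).

(a) P = 0.215 W  (b) Q = 0.1748 VAR  (c) S = 0.2772 VA  (d) PF = 0.7759 (lagging)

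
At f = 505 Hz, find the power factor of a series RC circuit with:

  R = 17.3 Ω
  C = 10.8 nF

Step 1 — Angular frequency: ω = 2π·f = 2π·505 = 3173 rad/s.
Step 2 — Component impedances:
  R: Z = R = 17.3 Ω
  C: Z = 1/(jωC) = -j/(ω·C) = 0 - j2.918e+04 Ω
Step 3 — Series combination: Z_total = R + C = 17.3 - j2.918e+04 Ω = 2.918e+04∠-90.0° Ω.
Step 4 — Power factor: PF = cos(φ) = Re(Z)/|Z| = 17.3/29181.3 = 0.0005928.
Step 5 — Type: Im(Z) = -2.918e+04 ⇒ leading (phase φ = -90.0°).

PF = 0.0005928 (leading, φ = -90.0°)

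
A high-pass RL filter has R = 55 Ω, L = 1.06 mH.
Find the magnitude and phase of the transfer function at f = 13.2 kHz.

Step 1 — Angular frequency: ω = 2π·1.32e+04 = 8.294e+04 rad/s.
Step 2 — Transfer function: H(jω) = jωL/(R + jωL).
Step 3 — Numerator jωL = j·87.91; denominator R + jωL = 55 + j87.91.
Step 4 — H = 0.7187 + j0.4496.
Step 5 — Magnitude: |H| = 0.8478 (-1.4 dB); phase: φ = 32.0°.

|H| = 0.8478 (-1.4 dB), φ = 32.0°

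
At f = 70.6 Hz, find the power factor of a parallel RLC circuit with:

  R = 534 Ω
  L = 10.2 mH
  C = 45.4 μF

Step 1 — Angular frequency: ω = 2π·f = 2π·70.6 = 443.6 rad/s.
Step 2 — Component impedances:
  R: Z = R = 534 Ω
  L: Z = jωL = j·443.6·0.0102 = 0 + j4.525 Ω
  C: Z = 1/(jωC) = -j/(ω·C) = 0 - j49.65 Ω
Step 3 — Parallel combination: 1/Z_total = 1/R + 1/L + 1/C; Z_total = 0.04641 + j4.978 Ω = 4.978∠89.5° Ω.
Step 4 — Power factor: PF = cos(φ) = Re(Z)/|Z| = 0.046407/4.9781 = 0.009322.
Step 5 — Type: Im(Z) = 4.978 ⇒ lagging (phase φ = 89.5°).

PF = 0.009322 (lagging, φ = 89.5°)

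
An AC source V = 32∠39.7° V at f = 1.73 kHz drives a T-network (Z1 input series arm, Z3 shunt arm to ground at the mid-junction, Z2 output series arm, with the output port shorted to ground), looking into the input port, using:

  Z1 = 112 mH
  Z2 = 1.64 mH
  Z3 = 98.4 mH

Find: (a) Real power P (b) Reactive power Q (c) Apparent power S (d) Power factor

Step 1 — Angular frequency: ω = 2π·f = 2π·1730 = 1.087e+04 rad/s.
Step 2 — Component impedances:
  Z1: Z = jωL = j·1.087e+04·0.112 = 0 + j1217 Ω
  Z2: Z = jωL = j·1.087e+04·0.00164 = 0 + j17.83 Ω
  Z3: Z = jωL = j·1.087e+04·0.0984 = 0 + j1070 Ω
Step 3 — With the output port shorted to ground, the output series arm Z2 runs from the junction to ground; the shunt arm Z3 also runs from the junction to ground. They appear in parallel: Z3 || Z2 = 0 + j17.53 Ω.
Step 4 — Series with input arm Z1: Z_in = Z1 + (Z3 || Z2) = 0 + j1235 Ω = 1235∠90.0° Ω.
Step 5 — Source phasor: V = 32∠39.7° V = 24.62 + j20.44 V.
Step 6 — Current: I = V / Z = 0.01655 - j0.01994 A = 0.02591∠-50.3° A.
Step 7 — Complex power: S = V·I* = 0 + j0.8292 VA.
Step 8 — Real power: P = Re(S) = 0 W.
Step 9 — Reactive power: Q = Im(S) = 0.8292 VAR.
Step 10 — Apparent power: |S| = 0.8292 VA.
Step 11 — Power factor: PF = P/|S| = 0 (lagging).

(a) P = 0 W  (b) Q = 0.8292 VAR  (c) S = 0.8292 VA  (d) PF = 0 (lagging)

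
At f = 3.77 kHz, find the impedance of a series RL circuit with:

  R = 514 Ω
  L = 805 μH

Step 1 — Angular frequency: ω = 2π·f = 2π·3770 = 2.369e+04 rad/s.
Step 2 — Component impedances:
  R: Z = R = 514 Ω
  L: Z = jωL = j·2.369e+04·0.000805 = 0 + j19.07 Ω
Step 3 — Series combination: Z_total = R + L = 514 + j19.07 Ω = 514.4∠2.1° Ω.

Z = 514 + j19.07 Ω = 514.4∠2.1° Ω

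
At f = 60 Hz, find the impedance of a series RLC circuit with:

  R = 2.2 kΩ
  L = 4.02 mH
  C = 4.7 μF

Step 1 — Angular frequency: ω = 2π·f = 2π·60 = 377 rad/s.
Step 2 — Component impedances:
  R: Z = R = 2200 Ω
  L: Z = jωL = j·377·0.00402 = 0 + j1.516 Ω
  C: Z = 1/(jωC) = -j/(ω·C) = 0 - j564.4 Ω
Step 3 — Series combination: Z_total = R + L + C = 2200 - j562.9 Ω = 2271∠-14.4° Ω.

Z = 2200 - j562.9 Ω = 2271∠-14.4° Ω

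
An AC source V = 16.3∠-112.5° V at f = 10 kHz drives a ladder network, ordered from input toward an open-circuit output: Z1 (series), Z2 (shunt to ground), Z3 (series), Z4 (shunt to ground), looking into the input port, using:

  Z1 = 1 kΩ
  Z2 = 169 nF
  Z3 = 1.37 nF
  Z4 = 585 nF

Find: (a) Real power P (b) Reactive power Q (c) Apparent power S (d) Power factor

Step 1 — Angular frequency: ω = 2π·f = 2π·1e+04 = 6.283e+04 rad/s.
Step 2 — Component impedances:
  Z1: Z = R = 1000 Ω
  Z2: Z = 1/(jωC) = -j/(ω·C) = 0 - j94.17 Ω
  Z3: Z = 1/(jωC) = -j/(ω·C) = 0 - j1.162e+04 Ω
  Z4: Z = 1/(jωC) = -j/(ω·C) = 0 - j27.21 Ω
Step 3 — Ladder network (open output): work backward from the far end, alternating series and parallel combinations. Z_in = 1000 - j93.42 Ω = 1004∠-5.3° Ω.
Step 4 — Source phasor: V = 16.3∠-112.5° V = -6.238 - j15.06 V.
Step 5 — Current: I = V / Z = -0.004789 - j0.01551 A = 0.01623∠-107.2° A.
Step 6 — Complex power: S = V·I* = 0.2634 - j0.02461 VA.
Step 7 — Real power: P = Re(S) = 0.2634 W.
Step 8 — Reactive power: Q = Im(S) = -0.02461 VAR.
Step 9 — Apparent power: |S| = 0.2645 VA.
Step 10 — Power factor: PF = P/|S| = 0.9957 (leading).

(a) P = 0.2634 W  (b) Q = -0.02461 VAR  (c) S = 0.2645 VA  (d) PF = 0.9957 (leading)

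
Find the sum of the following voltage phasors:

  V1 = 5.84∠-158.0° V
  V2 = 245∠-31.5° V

Step 1 — Convert each phasor to rectangular form:
  V1 = 5.84·(cos(-158.0°) + j·sin(-158.0°)) = -5.415 - j2.188 V
  V2 = 245·(cos(-31.5°) + j·sin(-31.5°)) = 208.9 - j128 V
Step 2 — Sum components: V_total = 203.5 - j130.2 V.
Step 3 — Convert to polar: |V_total| = 241.6 V, ∠V_total = -32.6°.

V_total = 241.6∠-32.6° V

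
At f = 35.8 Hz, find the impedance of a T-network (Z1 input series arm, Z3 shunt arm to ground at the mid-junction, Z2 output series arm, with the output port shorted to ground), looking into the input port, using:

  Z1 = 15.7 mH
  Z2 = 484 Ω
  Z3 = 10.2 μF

Step 1 — Angular frequency: ω = 2π·f = 2π·35.8 = 224.9 rad/s.
Step 2 — Component impedances:
  Z1: Z = jωL = j·224.9·0.0157 = 0 + j3.532 Ω
  Z2: Z = R = 484 Ω
  Z3: Z = 1/(jωC) = -j/(ω·C) = 0 - j435.8 Ω
Step 3 — With the output port shorted to ground, the output series arm Z2 runs from the junction to ground; the shunt arm Z3 also runs from the junction to ground. They appear in parallel: Z3 || Z2 = 216.7 - j240.7 Ω.
Step 4 — Series with input arm Z1: Z_in = Z1 + (Z3 || Z2) = 216.7 - j237.1 Ω = 321.3∠-47.6° Ω.

Z = 216.7 - j237.1 Ω = 321.3∠-47.6° Ω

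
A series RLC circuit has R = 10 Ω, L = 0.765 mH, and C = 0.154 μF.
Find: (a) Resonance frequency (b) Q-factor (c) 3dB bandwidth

Step 1 — Resonance condition Im(Z)=0 gives ω₀ = 1/√(LC).
Step 2 — ω₀ = 1/√(0.000765·1.54e-07) = 9.213e+04 rad/s.
Step 3 — f₀ = ω₀/(2π) = 1.466e+04 Hz.
Step 4 — Series Q: Q = ω₀L/R = 9.213e+04·0.000765/10 = 7.048.
Step 5 — 3dB bandwidth: Δω = ω₀/Q = 1.307e+04 rad/s; BW = Δω/(2π) = 2080 Hz.

(a) f₀ = 1.466e+04 Hz  (b) Q = 7.048  (c) BW = 2080 Hz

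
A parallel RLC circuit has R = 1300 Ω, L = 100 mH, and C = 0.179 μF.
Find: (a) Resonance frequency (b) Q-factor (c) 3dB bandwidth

Step 1 — Resonance: ω₀ = 1/√(LC) = 1/√(0.1·1.79e-07) = 7474 rad/s.
Step 2 — f₀ = ω₀/(2π) = 1190 Hz.
Step 3 — Parallel Q: Q = R/(ω₀L) = 1300/(7474·0.1) = 1.739.
Step 4 — Bandwidth: Δω = ω₀/Q = 4297 rad/s; BW = Δω/(2π) = 683.9 Hz.

(a) f₀ = 1190 Hz  (b) Q = 1.739  (c) BW = 683.9 Hz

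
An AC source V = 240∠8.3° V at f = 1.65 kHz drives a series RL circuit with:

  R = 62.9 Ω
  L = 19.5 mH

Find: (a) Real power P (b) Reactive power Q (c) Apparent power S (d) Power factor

Step 1 — Angular frequency: ω = 2π·f = 2π·1650 = 1.037e+04 rad/s.
Step 2 — Component impedances:
  R: Z = R = 62.9 Ω
  L: Z = jωL = j·1.037e+04·0.0195 = 0 + j202.2 Ω
Step 3 — Series combination: Z_total = R + L = 62.9 + j202.2 Ω = 211.7∠72.7° Ω.
Step 4 — Source phasor: V = 240∠8.3° V = 237.5 + j34.65 V.
Step 5 — Current: I = V / Z = 0.4895 - j1.022 A = 1.134∠-64.4° A.
Step 6 — Complex power: S = V·I* = 80.83 + j259.8 VA.
Step 7 — Real power: P = Re(S) = 80.83 W.
Step 8 — Reactive power: Q = Im(S) = 259.8 VAR.
Step 9 — Apparent power: |S| = 272.1 VA.
Step 10 — Power factor: PF = P/|S| = 0.2971 (lagging).

(a) P = 80.83 W  (b) Q = 259.8 VAR  (c) S = 272.1 VA  (d) PF = 0.2971 (lagging)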